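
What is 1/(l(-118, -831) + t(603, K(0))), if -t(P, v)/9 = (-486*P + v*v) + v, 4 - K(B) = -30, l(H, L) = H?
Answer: 1/2626694 ≈ 3.8071e-7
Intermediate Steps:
K(B) = 34 (K(B) = 4 - 1*(-30) = 4 + 30 = 34)
t(P, v) = -9*v - 9*v² + 4374*P (t(P, v) = -9*((-486*P + v*v) + v) = -9*((-486*P + v²) + v) = -9*((v² - 486*P) + v) = -9*(v + v² - 486*P) = -9*v - 9*v² + 4374*P)
1/(l(-118, -831) + t(603, K(0))) = 1/(-118 + (-9*34 - 9*34² + 4374*603)) = 1/(-118 + (-306 - 9*1156 + 2637522)) = 1/(-118 + (-306 - 10404 + 2637522)) = 1/(-118 + 2626812) = 1/2626694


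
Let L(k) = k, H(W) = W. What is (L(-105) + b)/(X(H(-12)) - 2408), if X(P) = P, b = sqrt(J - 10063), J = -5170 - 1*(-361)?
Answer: 21/484 - 13*I*sqrt(22)/1210 ≈ 0.043388 - 0.050393*I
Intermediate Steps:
J = -4809 (J = -5170 + 361 = -4809)
b = 26*I*sqrt(22) (b = sqrt(-4809 - 10063) = sqrt(-14872) = 26*I*sqrt(22) ≈ 121.95*I)
(L(-105) + b)/(X(H(-12)) - 2408) = (-105 + 26*I*sqrt(22))/(-12 - 2408) = (-105 + 26*I*sqrt(22))/(-2420) = (-105 + 26*I*sqrt(22))*(-1/2420) = 21/484 - 13*I*sqrt(22)/1210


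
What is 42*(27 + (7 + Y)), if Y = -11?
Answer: 966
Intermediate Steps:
42*(27 + (7 + Y)) = 42*(27 + (7 - 11)) = 42*(27 - 4) = 42*23 = 966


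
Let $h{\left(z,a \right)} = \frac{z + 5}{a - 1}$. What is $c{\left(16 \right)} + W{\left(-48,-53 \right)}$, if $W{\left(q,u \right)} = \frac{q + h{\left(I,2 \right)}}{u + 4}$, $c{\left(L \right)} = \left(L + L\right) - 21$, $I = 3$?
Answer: $\frac{579}{49} \approx 11.816$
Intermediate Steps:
$h{\left(z,a \right)} = \frac{5 + z}{-1 + a}$
$c{\left(L \right)} = -21 + 2 L$ ($c{\left(L \right)} = 2 L - 21 = -21 + 2 L$)
$W{\left(q,u \right)} = \frac{8 + q}{4 + u}$ ($W{\left(q,u \right)} = \frac{q + \frac{5 + 3}{-1 + 2}}{u + 4} = \frac{q + 1^{-1} \cdot 8}{4 + u} = \frac{q + 1 \cdot 8}{4 + u} = \frac{q + 8}{4 + u} = \frac{8 + q}{4 + u}$)
$c{\left(16 \right)} + W{\left(-48,-53 \right)} = \left(-21 + 2 \cdot 16\right) + \frac{8 - 48}{4 - 53} = \left(-21 + 32\right) + \frac{1}{-49} \left(-40\right) = 11 - - \frac{40}{49} = 11 + \frac{40}{49} = \frac{579}{49}$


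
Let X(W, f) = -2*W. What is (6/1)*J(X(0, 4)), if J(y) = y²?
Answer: 0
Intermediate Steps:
(6/1)*J(X(0, 4)) = (6/1)*(-2*0)² = (6*1)*0² = 6*0 = 0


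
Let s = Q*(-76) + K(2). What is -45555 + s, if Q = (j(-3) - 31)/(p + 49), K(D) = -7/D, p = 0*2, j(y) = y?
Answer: -4459565/98 ≈ -45506.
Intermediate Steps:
p = 0
Q = -34/49 (Q = (-3 - 31)/(0 + 49) = -34/49 ≈ -0.69388)
s = 4825/98 (s = -34/49*(-76) - 7/2 = 2584/49 - 7*1/2 = 2584/49 - 7/2 = 4825/98 ≈ 49.235)
-45555 + s = -45555 + 4825/98 = -4459565/98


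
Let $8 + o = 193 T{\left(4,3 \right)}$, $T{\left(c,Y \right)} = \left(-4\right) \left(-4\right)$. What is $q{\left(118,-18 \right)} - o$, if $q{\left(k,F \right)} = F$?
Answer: $-3098$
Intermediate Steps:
$T{\left(c,Y \right)} = 16$
$o = 3080$ ($o = -8 + 193 \cdot 16 = -8 + 3088 = 3080$)
$q{\left(118,-18 \right)} - o = -18 - 3080 = -3098$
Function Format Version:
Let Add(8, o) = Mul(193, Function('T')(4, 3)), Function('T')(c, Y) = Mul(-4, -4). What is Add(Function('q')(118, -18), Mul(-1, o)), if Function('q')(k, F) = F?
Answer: -3098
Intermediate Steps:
Function('T')(c, Y) = 16
o = 3080 (o = Add(-8, Mul(193, 16)) = Add(-8, 3088) = 3080)
Add(Function('q')(118, -18), Mul(-1, o)) = Add(-18, Mul(-1, 3080)) = Add(-18, -3080) = -3098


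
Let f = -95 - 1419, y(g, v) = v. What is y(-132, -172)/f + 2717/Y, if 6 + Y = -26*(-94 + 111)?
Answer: -2018241/339136 ≈ -5.9511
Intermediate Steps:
Y = -448 (Y = -6 - 26*(-94 + 111) = -6 - 26*17 = -6 - 442 = -448)
f = -1514
y(-132, -172)/f + 2717/Y = -172/(-1514) + 2717/(-448) = -172*(-1/1514) + 2717*(-1/448) = 86/757 - 2717/448 = -2018241/339136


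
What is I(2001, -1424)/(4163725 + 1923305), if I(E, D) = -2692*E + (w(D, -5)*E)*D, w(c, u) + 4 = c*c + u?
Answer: -192599111430/202901 ≈ -9.4923e+5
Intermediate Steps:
w(c, u) = -4 + u + c**2 (w(c, u) = -4 + (c*c + u) = -4 + (c**2 + u) = -4 + (u + c**2) = -4 + u + c**2)
I(E, D) = -2692*E + D*E*(-9 + D**2) (I(E, D) = -2692*E + ((-4 - 5 + D**2)*E)*D = -2692*E + ((-9 + D**2)*E)*D = -2692*E + (E*(-9 + D**2))*D = -2692*E + D*E*(-9 + D**2))
I(2001, -1424)/(4163725 + 1923305) = (2001*(-2692 + (-1424)**3 - 9*(-1424)))/(4163725 + 1923305) = (2001*(-2692 - 2887553024 + 12816))/6087030 = (2001*(-2887542900))*(1/6087030) = -5777973342900*1/6087030 = -192599111430/202901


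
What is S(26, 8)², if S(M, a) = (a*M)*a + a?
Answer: 2795584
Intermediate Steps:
S(M, a) = a + M*a² (S(M, a) = (M*a)*a + a = M*a² + a = a + M*a²)
S(26, 8)² = (8*(1 + 26*8))² = (8*(1 + 208))² = (8*209)² = 1672² = 2795584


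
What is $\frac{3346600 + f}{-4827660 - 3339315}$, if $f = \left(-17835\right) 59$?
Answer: $- \frac{458867}{1633395} \approx -0.28093$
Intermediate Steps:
$f = -1052265$
$\frac{3346600 + f}{-4827660 - 3339315} = \frac{3346600 - 1052265}{-4827660 - 3339315} = \frac{2294335}{-8166975} = 2294335 \left(- \frac{1}{8166975}\right) = - \frac{458867}{1633395}$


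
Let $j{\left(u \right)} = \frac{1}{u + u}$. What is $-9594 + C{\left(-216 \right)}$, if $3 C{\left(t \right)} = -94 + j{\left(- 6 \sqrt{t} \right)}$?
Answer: $- \frac{28876}{3} + \frac{i \sqrt{6}}{1296} \approx -9625.3 + 0.00189 i$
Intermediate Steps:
$j{\left(u \right)} = \frac{1}{2 u}$
$C{\left(t \right)} = - \frac{94}{3} - \frac{1}{36 \sqrt{t}}$ ($C{\left(t \right)} = \frac{-94 + \frac{1}{2 \left(- 6 \sqrt{t}\right)}}{3} = \frac{-94 + \frac{\left(- \frac{1}{6}\right) \frac{1}{\sqrt{t}}}{2}}{3} = \frac{-94 - \frac{1}{12 \sqrt{t}}}{3} = - \frac{94}{3} - \frac{1}{36 \sqrt{t}}$)
$-9594 + C{\left(-216 \right)} = -9594 - \left(\frac{94}{3} + \frac{1}{36 \cdot 6 i \sqrt{6}}\right) = -9594 - \left(\frac{94}{3} + \frac{\left(- \frac{1}{36}\right) i \sqrt{6}}{36}\right) = -9594 - \left(\frac{94}{3} - \frac{i \sqrt{6}}{1296}\right) = - \frac{28876}{3} + \frac{i \sqrt{6}}{1296}$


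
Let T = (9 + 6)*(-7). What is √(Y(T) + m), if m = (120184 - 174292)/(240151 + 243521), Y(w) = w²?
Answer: 3*√1990082510794/40306 ≈ 105.00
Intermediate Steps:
T = -105 (T = 15*(-7) = -105)
m = -4509/40306 (m = -54108/483672 = -54108*1/483672 = -4509/40306 ≈ -0.11187)
√(Y(T) + m) = √((-105)² - 4509/40306) = √(11025 - 4509/40306) = √(444369141/40306) = 3*√1990082510794/40306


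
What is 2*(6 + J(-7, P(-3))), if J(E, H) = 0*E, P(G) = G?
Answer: 12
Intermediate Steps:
J(E, H) = 0
2*(6 + J(-7, P(-3))) = 2*(6 + 0) = 2*6 = 12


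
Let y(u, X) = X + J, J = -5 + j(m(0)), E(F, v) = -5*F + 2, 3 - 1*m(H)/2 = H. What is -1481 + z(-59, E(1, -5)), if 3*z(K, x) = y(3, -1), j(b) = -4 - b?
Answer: -4459/3 ≈ -1486.3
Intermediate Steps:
m(H) = 6 - 2*H
E(F, v) = 2 - 5*F
J = -15 (J = -5 + (-4 - (6 - 2*0)) = -5 + (-4 - (6 + 0)) = -5 + (-4 - 1*6) = -5 + (-4 - 6) = -5 - 10 = -15)
y(u, X) = -15 + X (y(u, X) = X - 15 = -15 + X)
z(K, x) = -16/3 (z(K, x) = (-15 - 1)/3 = (1/3)*(-16) = -16/3)
-1481 + z(-59, E(1, -5)) = -1481 - 16/3 = -4459/3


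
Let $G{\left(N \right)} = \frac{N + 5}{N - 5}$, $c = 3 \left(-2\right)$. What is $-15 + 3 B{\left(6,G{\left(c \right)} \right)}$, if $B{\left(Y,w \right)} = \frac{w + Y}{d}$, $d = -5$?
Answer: $- \frac{1026}{55} \approx -18.655$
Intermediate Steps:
$c = -6$
$G{\left(N \right)} = \frac{5 + N}{-5 + N}$
$B{\left(Y,w \right)} = - \frac{Y}{5} - \frac{w}{5}$ ($B{\left(Y,w \right)} = \frac{w + Y}{-5} = \left(Y + w\right) \left(- \frac{1}{5}\right) = - \frac{Y}{5} - \frac{w}{5}$)
$-15 + 3 B{\left(6,G{\left(c \right)} \right)} = -15 + 3 \left(\left(- \frac{1}{5}\right) 6 - \frac{\frac{1}{-5 - 6} \left(5 - 6\right)}{5}\right) = -15 + 3 \left(- \frac{6}{5} - \frac{\frac{1}{-11} \left(-1\right)}{5}\right) = -15 + 3 \left(- \frac{6}{5} - \frac{\left(- \frac{1}{11}\right) \left(-1\right)}{5}\right) = -15 + 3 \left(- \frac{6}{5} - \frac{1}{55}\right) = -15 + 3 \left(- \frac{67}{55}\right) = -15 - \frac{201}{55} = - \frac{1026}{55}$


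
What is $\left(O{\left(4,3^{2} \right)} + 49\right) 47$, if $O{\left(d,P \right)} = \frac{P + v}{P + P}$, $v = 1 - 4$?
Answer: $\frac{6956}{3} \approx 2318.7$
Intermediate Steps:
$v = -3$ ($v = 1 - 4 = -3$)
$O{\left(d,P \right)} = \frac{-3 + P}{2 P}$ ($O{\left(d,P \right)} = \frac{P - 3}{P + P} = \frac{-3 + P}{2 P}$)
$\left(O{\left(4,3^{2} \right)} + 49\right) 47 = \left(\frac{-3 + 3^{2}}{2 \cdot 3^{2}} + 49\right) 47 = \left(\frac{-3 + 9}{2 \cdot 9} + 49\right) 47 = \left(\frac{1}{2} \cdot \frac{1}{9} \cdot 6 + 49\right) 47 = \left(\frac{1}{3} + 49\right) 47 = \frac{148}{3} \cdot 47 = \frac{6956}{3}$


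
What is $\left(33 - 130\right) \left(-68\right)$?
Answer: $6596$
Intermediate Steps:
$\left(33 - 130\right) \left(-68\right) = \left(-97\right) \left(-68\right) = 6596$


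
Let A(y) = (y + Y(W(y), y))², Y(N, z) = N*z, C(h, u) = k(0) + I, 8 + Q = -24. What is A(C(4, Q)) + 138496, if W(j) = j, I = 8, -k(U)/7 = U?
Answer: 143680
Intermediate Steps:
Q = -32 (Q = -8 - 24 = -32)
k(U) = -7*U
C(h, u) = 8 (C(h, u) = -7*0 + 8 = 0 + 8 = 8)
A(y) = (y + y²)² (A(y) = (y + y*y)² = (y + y²)²)
A(C(4, Q)) + 138496 = 8²*(1 + 8)² + 138496 = 64*9² + 138496 = 64*81 + 138496 = 5184 + 138496 = 143680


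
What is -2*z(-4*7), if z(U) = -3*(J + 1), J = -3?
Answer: -12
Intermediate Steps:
z(U) = 6 (z(U) = -3*(-3 + 1) = -3*(-2) = 6)
-2*z(-4*7) = -2*6 = -12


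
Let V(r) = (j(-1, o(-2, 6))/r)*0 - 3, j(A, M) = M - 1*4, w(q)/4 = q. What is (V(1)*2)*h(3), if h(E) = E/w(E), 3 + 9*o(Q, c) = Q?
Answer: -3/2 ≈ -1.5000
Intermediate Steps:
w(q) = 4*q
o(Q, c) = -⅓ + Q/9
j(A, M) = -4 + M (j(A, M) = M - 4 = -4 + M)
h(E) = ¼ (h(E) = E/((4*E)) = E*(1/(4*E)) = ¼)
V(r) = -3 (V(r) = ((-4 + (-⅓ + (⅑)*(-2)))/r)*0 - 3 = ((-4 + (-⅓ - 2/9))/r)*0 - 3 = ((-4 - 5/9)/r)*0 - 3 = -41/(9*r)*0 - 3 = 0 - 3 = -3)
(V(1)*2)*h(3) = -3*2*(¼) = -6*¼ = -3/2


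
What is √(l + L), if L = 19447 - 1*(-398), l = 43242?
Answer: √63087 ≈ 251.17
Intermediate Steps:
L = 19845 (L = 19447 + 398 = 19845)
√(l + L) = √(43242 + 19845) = √63087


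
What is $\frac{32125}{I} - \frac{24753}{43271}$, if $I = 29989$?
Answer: $\frac{647763158}{1297654019} \approx 0.49918$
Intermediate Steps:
$\frac{32125}{I} - \frac{24753}{43271} = \frac{32125}{29989} - \frac{24753}{43271} = \frac{647763158}{1297654019}$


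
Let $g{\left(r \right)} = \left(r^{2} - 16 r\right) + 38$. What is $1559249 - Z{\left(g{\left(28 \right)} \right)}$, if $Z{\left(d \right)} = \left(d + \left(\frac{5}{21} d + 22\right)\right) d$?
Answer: $\frac{28934665}{21} \approx 1.3778 \cdot 10^{6}$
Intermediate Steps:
$g{\left(r \right)} = 38 + r^{2} - 16 r$
$Z{\left(d \right)} = d \left(22 + \frac{26 d}{21}\right)$ ($Z{\left(d \right)} = \left(d + \left(5 \cdot \frac{1}{21} d + 22\right)\right) d = \left(d + \left(\frac{5 d}{21} + 22\right)\right) d = \left(d + \left(22 + \frac{5 d}{21}\right)\right) d = \left(22 + \frac{26 d}{21}\right) d = d \left(22 + \frac{26 d}{21}\right)$)
$1559249 - Z{\left(g{\left(28 \right)} \right)} = 1559249 - \frac{2 \left(38 + 28^{2} - 448\right) \left(231 + 13 \left(38 + 28^{2} - 448\right)\right)}{21} = 1559249 - \frac{2 \left(38 + 784 - 448\right) \left(231 + 13 \left(38 + 784 - 448\right)\right)}{21} = 1559249 - \frac{2}{21} \cdot 374 \left(231 + 13 \cdot 374\right) = 1559249 - \frac{2}{21} \cdot 374 \left(231 + 4862\right) = 1559249 - \frac{2}{21} \cdot 374 \cdot 5093 = 1559249 - \frac{3809564}{21} = \frac{28934665}{21}$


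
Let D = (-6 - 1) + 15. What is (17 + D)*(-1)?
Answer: -25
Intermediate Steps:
D = 8 (D = -7 + 15 = 8)
(17 + D)*(-1) = (17 + 8)*(-1) = 25*(-1) = -25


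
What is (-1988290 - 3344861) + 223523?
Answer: -5109628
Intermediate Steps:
(-1988290 - 3344861) + 223523 = -5333151 + 223523 = -5109628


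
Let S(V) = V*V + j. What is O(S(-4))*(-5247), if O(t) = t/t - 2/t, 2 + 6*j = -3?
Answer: -414513/91 ≈ -4555.1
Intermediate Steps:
j = -5/6 (j = -1/3 + (1/6)*(-3) = -1/3 - 1/2 = -5/6 ≈ -0.83333)
S(V) = -5/6 + V**2 (S(V) = V*V - 5/6 = V**2 - 5/6 = -5/6 + V**2)
O(t) = 1 - 2/t
O(S(-4))*(-5247) = ((-2 + (-5/6 + (-4)**2))/(-5/6 + (-4)**2))*(-5247) = ((-2 + (-5/6 + 16))/(-5/6 + 16))*(-5247) = ((-2 + 91/6)/(91/6))*(-5247) = ((6/91)*(79/6))*(-5247) = (79/91)*(-5247) = -414513/91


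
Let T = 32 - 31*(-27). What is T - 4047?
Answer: -3178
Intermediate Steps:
T = 869 (T = 32 + 837 = 869)
T - 4047 = 869 - 4047 = -3178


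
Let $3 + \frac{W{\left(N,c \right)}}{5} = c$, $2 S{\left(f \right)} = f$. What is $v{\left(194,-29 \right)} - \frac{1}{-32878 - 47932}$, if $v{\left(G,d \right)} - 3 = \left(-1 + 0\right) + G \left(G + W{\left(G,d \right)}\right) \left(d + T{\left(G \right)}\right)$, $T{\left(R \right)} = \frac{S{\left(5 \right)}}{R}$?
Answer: $- \frac{15450629569}{80810} \approx -1.912 \cdot 10^{5}$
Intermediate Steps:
$S{\left(f \right)} = \frac{f}{2}$
$W{\left(N,c \right)} = -15 + 5 c$
$T{\left(R \right)} = \frac{5}{2 R}$ ($T{\left(R \right)} = \frac{\frac{1}{2} \cdot 5}{R} = \frac{5}{2 R}$)
$v{\left(G,d \right)} = 2 + G \left(d + \frac{5}{2 G}\right) \left(-15 + G + 5 d\right)$ ($v{\left(G,d \right)} = 3 + \left(\left(-1 + 0\right) + G \left(G + \left(-15 + 5 d\right)\right) \left(d + \frac{5}{2 G}\right)\right) = 3 + \left(-1 + G \left(-15 + G + 5 d\right) \left(d + \frac{5}{2 G}\right)\right) = 3 + \left(-1 + G \left(d + \frac{5}{2 G}\right) \left(-15 + G + 5 d\right)\right) = 2 + G \left(d + \frac{5}{2 G}\right) \left(-15 + G + 5 d\right)$)
$v{\left(194,-29 \right)} - \frac{1}{-32878 - 47932} = \left(- \frac{71}{2} + \frac{5}{2} \cdot 194 + \frac{25}{2} \left(-29\right) - 29 \cdot 194^{2} + 5 \cdot 194 \left(-29\right) \left(-3 - 29\right)\right) - \frac{1}{-32878 - 47932} = \left(- \frac{71}{2} + 485 - \frac{725}{2} - 1091444 + 5 \cdot 194 \left(-29\right) \left(-32\right)\right) - \frac{1}{-80810} = \left(- \frac{71}{2} + 485 - \frac{725}{2} - 1091444 + 900160\right) - - \frac{1}{80810} = -191197 + \frac{1}{80810} = - \frac{15450629569}{80810}$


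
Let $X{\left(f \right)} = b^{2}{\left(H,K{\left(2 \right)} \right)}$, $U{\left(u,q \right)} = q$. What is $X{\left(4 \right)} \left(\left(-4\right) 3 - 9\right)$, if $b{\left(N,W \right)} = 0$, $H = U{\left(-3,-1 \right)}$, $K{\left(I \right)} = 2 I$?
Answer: $0$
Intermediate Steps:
$H = -1$
$X{\left(f \right)} = 0$ ($X{\left(f \right)} = 0^{2} = 0$)
$X{\left(4 \right)} \left(\left(-4\right) 3 - 9\right) = 0 \left(\left(-4\right) 3 - 9\right) = 0 \left(-12 - 9\right) = 0 \left(-21\right) = 0$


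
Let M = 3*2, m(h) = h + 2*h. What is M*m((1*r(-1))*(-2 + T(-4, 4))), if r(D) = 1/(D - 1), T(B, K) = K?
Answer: -18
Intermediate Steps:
r(D) = 1/(-1 + D)
m(h) = 3*h
M = 6
M*m((1*r(-1))*(-2 + T(-4, 4))) = 6*(3*((1/(-1 - 1))*(-2 + 4))) = 6*(3*((1/(-2))*2)) = 6*(3*((1*(-1/2))*2)) = 6*(3*(-1/2*2)) = 6*(3*(-1)) = 6*(-3) = -18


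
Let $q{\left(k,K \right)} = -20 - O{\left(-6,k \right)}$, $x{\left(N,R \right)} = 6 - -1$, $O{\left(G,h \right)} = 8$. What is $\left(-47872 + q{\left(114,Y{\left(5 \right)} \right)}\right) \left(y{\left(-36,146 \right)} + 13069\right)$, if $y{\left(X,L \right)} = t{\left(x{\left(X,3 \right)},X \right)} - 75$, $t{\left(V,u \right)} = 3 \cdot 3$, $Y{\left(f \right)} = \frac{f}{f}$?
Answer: $-622843700$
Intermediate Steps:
$x{\left(N,R \right)} = 7$ ($x{\left(N,R \right)} = 6 + 1 = 7$)
$Y{\left(f \right)} = 1$
$t{\left(V,u \right)} = 9$
$q{\left(k,K \right)} = -28$ ($q{\left(k,K \right)} = -20 - 8 = -28$)
$y{\left(X,L \right)} = -66$ ($y{\left(X,L \right)} = 9 - 75 = -66$)
$\left(-47872 + q{\left(114,Y{\left(5 \right)} \right)}\right) \left(y{\left(-36,146 \right)} + 13069\right) = \left(-47872 - 28\right) \left(-66 + 13069\right) = \left(-47900\right) 13003 = -622843700$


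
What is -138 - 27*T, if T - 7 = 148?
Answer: -4323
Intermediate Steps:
T = 155 (T = 7 + 148 = 155)
-138 - 27*T = -138 - 27*155 = -138 - 4185 = -4323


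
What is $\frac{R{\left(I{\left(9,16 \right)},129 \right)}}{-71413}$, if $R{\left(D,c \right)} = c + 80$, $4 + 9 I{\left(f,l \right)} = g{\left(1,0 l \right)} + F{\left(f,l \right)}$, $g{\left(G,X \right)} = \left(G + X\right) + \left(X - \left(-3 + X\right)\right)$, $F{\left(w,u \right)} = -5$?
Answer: $- \frac{209}{71413} \approx -0.0029266$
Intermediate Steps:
$g{\left(G,X \right)} = 3 + G + X$ ($g{\left(G,X \right)} = \left(G + X\right) + 3 = 3 + G + X$)
$I{\left(f,l \right)} = - \frac{5}{9}$ ($I{\left(f,l \right)} = - \frac{4}{9} + \frac{\left(3 + 1 + 0 l\right) - 5}{9} = - \frac{4}{9} + \frac{\left(3 + 1 + 0\right) - 5}{9} = - \frac{4}{9} + \frac{4 - 5}{9} = - \frac{4}{9} + \frac{1}{9} \left(-1\right) = - \frac{4}{9} - \frac{1}{9} = - \frac{5}{9}$)
$R{\left(D,c \right)} = 80 + c$
$\frac{R{\left(I{\left(9,16 \right)},129 \right)}}{-71413} = \frac{80 + 129}{-71413} = 209 \left(- \frac{1}{71413}\right) = - \frac{209}{71413}$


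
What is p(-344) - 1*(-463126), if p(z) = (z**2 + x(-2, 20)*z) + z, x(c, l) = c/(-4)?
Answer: 580946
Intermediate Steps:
x(c, l) = -c/4 (x(c, l) = c*(-1/4) = -c/4)
p(z) = z**2 + 3*z/2 (p(z) = (z**2 + (-1/4*(-2))*z) + z = (z**2 + z/2) + z = z**2 + 3*z/2)
p(-344) - 1*(-463126) = (1/2)*(-344)*(3 + 2*(-344)) - 1*(-463126) = (1/2)*(-344)*(3 - 688) + 463126 = (1/2)*(-344)*(-685) + 463126 = 117820 + 463126 = 580946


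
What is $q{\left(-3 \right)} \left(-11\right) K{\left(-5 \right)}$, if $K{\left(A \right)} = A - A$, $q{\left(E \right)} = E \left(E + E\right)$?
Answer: $0$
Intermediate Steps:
$q{\left(E \right)} = 2 E^{2}$ ($q{\left(E \right)} = E 2 E = 2 E^{2}$)
$K{\left(A \right)} = 0$
$q{\left(-3 \right)} \left(-11\right) K{\left(-5 \right)} = 2 \left(-3\right)^{2} \left(-11\right) 0 = 2 \cdot 9 \left(-11\right) 0 = 18 \left(-11\right) 0 = \left(-198\right) 0 = 0$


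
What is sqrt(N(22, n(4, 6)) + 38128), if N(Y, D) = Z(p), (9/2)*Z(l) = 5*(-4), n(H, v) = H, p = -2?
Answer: 2*sqrt(85778)/3 ≈ 195.25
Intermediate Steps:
Z(l) = -40/9 (Z(l) = 2*(5*(-4))/9 = (2/9)*(-20) = -40/9)
N(Y, D) = -40/9
sqrt(N(22, n(4, 6)) + 38128) = sqrt(-40/9 + 38128) = sqrt(343112/9) = 2*sqrt(85778)/3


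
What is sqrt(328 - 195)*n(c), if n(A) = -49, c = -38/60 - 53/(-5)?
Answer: -49*sqrt(133) ≈ -565.10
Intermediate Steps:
c = 299/30 (c = -38*1/60 - 53*(-1/5) = -19/30 + 53/5 = 299/30 ≈ 9.9667)
sqrt(328 - 195)*n(c) = sqrt(328 - 195)*(-49) = sqrt(133)*(-49) = -49*sqrt(133)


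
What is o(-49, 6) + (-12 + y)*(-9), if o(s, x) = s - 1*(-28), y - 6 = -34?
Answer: 339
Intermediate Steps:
y = -28 (y = 6 - 34 = -28)
o(s, x) = 28 + s (o(s, x) = s + 28 = 28 + s)
o(-49, 6) + (-12 + y)*(-9) = (28 - 49) + (-12 - 28)*(-9) = -21 - 40*(-9) = -21 + 360 = 339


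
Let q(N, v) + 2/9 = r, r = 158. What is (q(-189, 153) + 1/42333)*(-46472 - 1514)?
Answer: -961525377278/126999 ≈ -7.5711e+6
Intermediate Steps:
q(N, v) = 1420/9 (q(N, v) = -2/9 + 158 = 1420/9)
(q(-189, 153) + 1/42333)*(-46472 - 1514) = (1420/9 + 1/42333)*(-46472 - 1514) = (1420/9 + 1/42333)*(-47986) = (20037623/126999)*(-47986) = -961525377278/126999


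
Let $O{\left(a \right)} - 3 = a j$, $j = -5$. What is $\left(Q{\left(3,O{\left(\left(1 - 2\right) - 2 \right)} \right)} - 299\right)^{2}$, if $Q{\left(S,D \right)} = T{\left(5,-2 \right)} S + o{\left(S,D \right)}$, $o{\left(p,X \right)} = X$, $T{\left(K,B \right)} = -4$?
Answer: $85849$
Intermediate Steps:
$O{\left(a \right)} = 3 - 5 a$ ($O{\left(a \right)} = 3 + a \left(-5\right) = 3 - 5 a$)
$Q{\left(S,D \right)} = D - 4 S$ ($Q{\left(S,D \right)} = - 4 S + D = D - 4 S$)
$\left(Q{\left(3,O{\left(\left(1 - 2\right) - 2 \right)} \right)} - 299\right)^{2} = \left(\left(\left(3 - 5 \left(\left(1 - 2\right) - 2\right)\right) - 12\right) - 299\right)^{2} = \left(\left(\left(3 - 5 \left(-1 - 2\right)\right) - 12\right) - 299\right)^{2} = \left(\left(\left(3 - -15\right) - 12\right) - 299\right)^{2} = \left(\left(\left(3 + 15\right) - 12\right) - 299\right)^{2} = \left(\left(18 - 12\right) - 299\right)^{2} = \left(6 - 299\right)^{2} = \left(-293\right)^{2} = 85849$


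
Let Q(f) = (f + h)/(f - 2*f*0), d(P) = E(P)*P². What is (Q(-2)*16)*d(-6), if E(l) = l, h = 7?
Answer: 8640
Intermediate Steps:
d(P) = P³ (d(P) = P*P² = P³)
Q(f) = (7 + f)/f (Q(f) = (f + 7)/(f - 2*f*0) = (7 + f)/(f + 0) = (7 + f)/f)
(Q(-2)*16)*d(-6) = (((7 - 2)/(-2))*16)*(-6)³ = (-½*5*16)*(-216) = -5/2*16*(-216) = -40*(-216) = 8640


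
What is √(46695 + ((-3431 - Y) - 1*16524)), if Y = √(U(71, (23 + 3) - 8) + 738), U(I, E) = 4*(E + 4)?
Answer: √(26740 - √826) ≈ 163.44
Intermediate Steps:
U(I, E) = 16 + 4*E (U(I, E) = 4*(4 + E) = 16 + 4*E)
Y = √826 (Y = √((16 + 4*((23 + 3) - 8)) + 738) = √((16 + 4*(26 - 8)) + 738) = √((16 + 4*18) + 738) = √((16 + 72) + 738) = √(88 + 738) = √826 ≈ 28.740)
√(46695 + ((-3431 - Y) - 1*16524)) = √(46695 + ((-3431 - √826) - 1*16524)) = √(46695 + ((-3431 - √826) - 16524)) = √(46695 + (-19955 - √826)) = √(26740 - √826)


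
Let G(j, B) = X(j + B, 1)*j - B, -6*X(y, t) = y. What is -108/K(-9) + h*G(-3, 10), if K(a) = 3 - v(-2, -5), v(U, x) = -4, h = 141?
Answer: -13047/14 ≈ -931.93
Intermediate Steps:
X(y, t) = -y/6
K(a) = 7 (K(a) = 3 - 1*(-4) = 3 + 4 = 7)
G(j, B) = -B + j*(-B/6 - j/6) (G(j, B) = (-(j + B)/6)*j - B = (-(B + j)/6)*j - B = (-B/6 - j/6)*j - B = j*(-B/6 - j/6) - B = -B + j*(-B/6 - j/6))
-108/K(-9) + h*G(-3, 10) = -108/7 + 141*(-1*10 - 1/6*(-3)*(10 - 3)) = -108*1/7 + 141*(-10 - 1/6*(-3)*7) = -108/7 + 141*(-10 + 7/2) = -108/7 + 141*(-13/2) = -108/7 - 1833/2 = -13047/14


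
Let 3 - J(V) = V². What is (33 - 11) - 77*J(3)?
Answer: 484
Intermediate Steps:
J(V) = 3 - V²
(33 - 11) - 77*J(3) = (33 - 11) - 77*(3 - 1*3²) = 22 - 77*(3 - 1*9) = 22 - 77*(3 - 9) = 22 - 77*(-6) = 22 + 462 = 484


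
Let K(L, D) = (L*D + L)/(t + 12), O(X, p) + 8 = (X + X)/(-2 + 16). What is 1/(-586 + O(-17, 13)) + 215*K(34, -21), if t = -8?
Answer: -152596257/4175 ≈ -36550.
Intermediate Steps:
O(X, p) = -8 + X/7 (O(X, p) = -8 + (X + X)/(-2 + 16) = -8 + (2*X)/14 = -8 + (2*X)*(1/14) = -8 + X/7)
K(L, D) = L/4 + D*L/4 (K(L, D) = (L*D + L)/(-8 + 12) = (D*L + L)/4 = (L + D*L)*(¼) = L/4 + D*L/4)
1/(-586 + O(-17, 13)) + 215*K(34, -21) = 1/(-586 + (-8 + (⅐)*(-17))) + 215*((¼)*34*(1 - 21)) = 1/(-586 + (-8 - 17/7)) + 215*((¼)*34*(-20)) = 1/(-586 - 73/7) + 215*(-170) = 1/(-4175/7) - 36550 = -7/4175 - 36550 = -152596257/4175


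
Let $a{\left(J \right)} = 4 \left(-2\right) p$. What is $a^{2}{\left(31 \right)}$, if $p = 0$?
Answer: $0$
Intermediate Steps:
$a{\left(J \right)} = 0$ ($a{\left(J \right)} = 4 \left(-2\right) 0 = \left(-8\right) 0 = 0$)
$a^{2}{\left(31 \right)} = 0^{2} = 0$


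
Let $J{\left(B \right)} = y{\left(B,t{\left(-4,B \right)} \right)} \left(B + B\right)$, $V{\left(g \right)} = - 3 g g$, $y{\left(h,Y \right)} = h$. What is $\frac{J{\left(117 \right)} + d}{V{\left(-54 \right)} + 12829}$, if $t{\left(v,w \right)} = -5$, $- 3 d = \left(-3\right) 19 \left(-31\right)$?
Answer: $\frac{3827}{583} \approx 6.5643$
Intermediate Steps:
$d = -589$ ($d = - \frac{\left(-3\right) 19 \left(-31\right)}{3} = - \frac{\left(-57\right) \left(-31\right)}{3} = \left(- \frac{1}{3}\right) 1767 = -589$)
$V{\left(g \right)} = - 3 g^{2}$
$J{\left(B \right)} = 2 B^{2}$ ($J{\left(B \right)} = B \left(B + B\right) = B 2 B = 2 B^{2}$)
$\frac{J{\left(117 \right)} + d}{V{\left(-54 \right)} + 12829} = \frac{2 \cdot 117^{2} - 589}{- 3 \left(-54\right)^{2} + 12829} = \frac{2 \cdot 13689 - 589}{\left(-3\right) 2916 + 12829} = \frac{27378 - 589}{-8748 + 12829} = \frac{26789}{4081} = 26789 \cdot \frac{1}{4081} = \frac{3827}{583}$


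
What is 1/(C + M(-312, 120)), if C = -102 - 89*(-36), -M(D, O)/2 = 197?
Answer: 1/2708 ≈ 0.00036928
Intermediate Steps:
M(D, O) = -394 (M(D, O) = -2*197 = -394)
C = 3102 (C = -102 + 3204 = 3102)
1/(C + M(-312, 120)) = 1/(3102 - 394) = 1/2708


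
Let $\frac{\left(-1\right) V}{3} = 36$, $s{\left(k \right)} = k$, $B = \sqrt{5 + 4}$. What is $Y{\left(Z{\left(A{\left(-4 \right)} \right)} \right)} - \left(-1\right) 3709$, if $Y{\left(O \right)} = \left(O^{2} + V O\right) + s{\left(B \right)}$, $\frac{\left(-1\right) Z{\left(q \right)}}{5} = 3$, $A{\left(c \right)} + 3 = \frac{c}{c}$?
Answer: $5557$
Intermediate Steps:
$B = 3$ ($B = \sqrt{9} = 3$)
$A{\left(c \right)} = -2$ ($A{\left(c \right)} = -3 + \frac{c}{c} = -3 + 1 = -2$)
$Z{\left(q \right)} = -15$ ($Z{\left(q \right)} = \left(-5\right) 3 = -15$)
$V = -108$ ($V = \left(-3\right) 36 = -108$)
$Y{\left(O \right)} = 3 + O^{2} - 108 O$ ($Y{\left(O \right)} = \left(O^{2} - 108 O\right) + 3 = 3 + O^{2} - 108 O$)
$Y{\left(Z{\left(A{\left(-4 \right)} \right)} \right)} - \left(-1\right) 3709 = \left(3 + \left(-15\right)^{2} - -1620\right) - \left(-1\right) 3709 = \left(3 + 225 + 1620\right) - -3709 = 1848 + 3709 = 5557$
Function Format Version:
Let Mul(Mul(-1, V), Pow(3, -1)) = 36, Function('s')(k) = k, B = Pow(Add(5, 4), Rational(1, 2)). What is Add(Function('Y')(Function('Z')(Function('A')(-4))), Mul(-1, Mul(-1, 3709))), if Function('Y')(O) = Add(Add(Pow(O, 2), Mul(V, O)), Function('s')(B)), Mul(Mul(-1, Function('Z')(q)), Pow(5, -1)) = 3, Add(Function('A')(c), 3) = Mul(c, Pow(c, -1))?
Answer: 5557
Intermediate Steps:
B = 3 (B = Pow(9, Rational(1, 2)) = 3)
Function('A')(c) = -2 (Function('A')(c) = Add(-3, Mul(c, Pow(c, -1))) = Add(-3, 1) = -2)
Function('Z')(q) = -15 (Function('Z')(q) = Mul(-5, 3) = -15)
V = -108 (V = Mul(-3, 36) = -108)
Function('Y')(O) = Add(3, Pow(O, 2), Mul(-108, O)) (Function('Y')(O) = Add(Add(Pow(O, 2), Mul(-108, O)), 3) = Add(3, Pow(O, 2), Mul(-108, O)))
Add(Function('Y')(Function('Z')(Function('A')(-4))), Mul(-1, Mul(-1, 3709))) = Add(Add(3, Pow(-15, 2), Mul(-108, -15)), Mul(-1, Mul(-1, 3709))) = Add(Add(3, 225, 1620), Mul(-1, -3709)) = Add(1848, 3709) = 5557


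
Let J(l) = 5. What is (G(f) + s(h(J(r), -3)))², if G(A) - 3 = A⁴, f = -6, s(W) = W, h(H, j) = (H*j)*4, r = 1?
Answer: 1535121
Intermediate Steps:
h(H, j) = 4*H*j
G(A) = 3 + A⁴
(G(f) + s(h(J(r), -3)))² = ((3 + (-6)⁴) + 4*5*(-3))² = ((3 + 1296) - 60)² = (1299 - 60)² = 1239² = 1535121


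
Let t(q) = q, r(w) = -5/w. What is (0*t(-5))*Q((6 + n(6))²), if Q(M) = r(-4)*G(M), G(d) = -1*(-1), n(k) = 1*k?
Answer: 0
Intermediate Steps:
n(k) = k
G(d) = 1
Q(M) = 5/4 (Q(M) = -5/(-4)*1 = -5*(-¼)*1 = (5/4)*1 = 5/4)
(0*t(-5))*Q((6 + n(6))²) = (0*(-5))*(5/4) = 0*(5/4) = 0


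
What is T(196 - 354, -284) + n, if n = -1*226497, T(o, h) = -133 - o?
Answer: -226472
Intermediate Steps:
n = -226497
T(196 - 354, -284) + n = (-133 - (196 - 354)) - 226497 = (-133 - 1*(-158)) - 226497 = (-133 + 158) - 226497 = 25 - 226497 = -226472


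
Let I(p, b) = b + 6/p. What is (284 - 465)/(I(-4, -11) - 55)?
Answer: 362/135 ≈ 2.6815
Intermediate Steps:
(284 - 465)/(I(-4, -11) - 55) = (284 - 465)/((-11 + 6/(-4)) - 55) = -181/((-11 + 6*(-¼)) - 55) = -181/((-11 - 3/2) - 55) = -181/(-25/2 - 55) = -181/(-135/2) = -181*(-2/135) = 362/135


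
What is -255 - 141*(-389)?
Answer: 54594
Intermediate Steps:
-255 - 141*(-389) = -255 + 54849 = 54594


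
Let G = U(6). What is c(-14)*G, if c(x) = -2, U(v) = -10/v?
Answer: 10/3 ≈ 3.3333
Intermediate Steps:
G = -5/3 (G = -10/6 = -10*⅙ = -5/3 ≈ -1.6667)
c(-14)*G = -2*(-5/3) = 10/3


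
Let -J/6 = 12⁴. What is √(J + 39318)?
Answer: I*√85098 ≈ 291.72*I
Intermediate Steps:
J = -124416 (J = -6*12⁴ = -6*20736 = -124416)
√(J + 39318) = √(-124416 + 39318) = √(-85098) = I*√85098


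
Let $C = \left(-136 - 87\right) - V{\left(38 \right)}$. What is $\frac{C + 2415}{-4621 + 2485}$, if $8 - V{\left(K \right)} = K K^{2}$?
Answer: $- \frac{7132}{267} \approx -26.712$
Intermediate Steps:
$V{\left(K \right)} = 8 - K^{3}$ ($V{\left(K \right)} = 8 - K K^{2} = 8 - K^{3}$)
$C = 54641$ ($C = \left(-136 - 87\right) - \left(8 - 38^{3}\right) = \left(-136 - 87\right) - \left(8 - 54872\right) = -223 - \left(8 - 54872\right) = -223 - -54864 = -223 + 54864 = 54641$)
$\frac{C + 2415}{-4621 + 2485} = \frac{54641 + 2415}{-4621 + 2485} = \frac{57056}{-2136} = 57056 \left(- \frac{1}{2136}\right) = - \frac{7132}{267}$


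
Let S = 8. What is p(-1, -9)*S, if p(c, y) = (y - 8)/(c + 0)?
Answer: 136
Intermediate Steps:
p(c, y) = (-8 + y)/c
p(-1, -9)*S = ((-8 - 9)/(-1))*8 = -1*(-17)*8 = 17*8 = 136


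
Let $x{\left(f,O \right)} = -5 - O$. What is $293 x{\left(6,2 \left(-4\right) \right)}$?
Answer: $879$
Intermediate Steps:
$293 x{\left(6,2 \left(-4\right) \right)} = 293 \left(-5 - 2 \left(-4\right)\right) = 293 \left(-5 - -8\right) = 293 \left(-5 + 8\right) = 293 \cdot 3 = 879$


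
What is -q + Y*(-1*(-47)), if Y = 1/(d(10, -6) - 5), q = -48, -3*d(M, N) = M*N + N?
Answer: 863/17 ≈ 50.765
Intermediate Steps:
d(M, N) = -N/3 - M*N/3 (d(M, N) = -(M*N + N)/3 = -(N + M*N)/3 = -N/3 - M*N/3)
Y = 1/17 (Y = 1/(-1/3*(-6)*(1 + 10) - 5) = 1/(-1/3*(-6)*11 - 5) = 1/(22 - 5) = 1/17 ≈ 0.058824)
-q + Y*(-1*(-47)) = -1*(-48) + (-1*(-47))/17 = 48 + (1/17)*47 = 48 + 47/17 = 863/17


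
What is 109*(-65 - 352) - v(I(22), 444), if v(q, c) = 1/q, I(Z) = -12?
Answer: -545435/12 ≈ -45453.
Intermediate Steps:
109*(-65 - 352) - v(I(22), 444) = 109*(-65 - 352) - 1/(-12) = 109*(-417) - 1*(-1/12) = -45453 + 1/12 = -545435/12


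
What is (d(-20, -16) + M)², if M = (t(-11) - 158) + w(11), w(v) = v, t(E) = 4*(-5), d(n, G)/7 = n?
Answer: 94249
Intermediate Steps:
d(n, G) = 7*n
t(E) = -20
M = -167 (M = (-20 - 158) + 11 = -178 + 11 = -167)
(d(-20, -16) + M)² = (7*(-20) - 167)² = (-140 - 167)² = (-307)² = 94249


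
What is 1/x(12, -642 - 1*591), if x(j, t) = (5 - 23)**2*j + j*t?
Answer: -1/10908 ≈ -9.1676e-5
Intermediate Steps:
x(j, t) = 324*j + j*t (x(j, t) = (-18)**2*j + j*t = 324*j + j*t)
1/x(12, -642 - 1*591) = 1/(12*(324 + (-642 - 1*591))) = 1/(12*(324 + (-642 - 591))) = 1/(12*(324 - 1233)) = 1/(12*(-909)) = 1/(-10908) = -1/10908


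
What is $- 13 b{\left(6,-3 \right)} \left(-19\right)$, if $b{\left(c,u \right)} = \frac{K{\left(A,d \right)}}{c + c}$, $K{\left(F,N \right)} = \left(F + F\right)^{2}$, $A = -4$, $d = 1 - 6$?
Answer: $\frac{3952}{3} \approx 1317.3$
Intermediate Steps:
$d = -5$ ($d = 1 - 6 = -5$)
$K{\left(F,N \right)} = 4 F^{2}$ ($K{\left(F,N \right)} = \left(2 F\right)^{2} = 4 F^{2}$)
$b{\left(c,u \right)} = \frac{32}{c}$ ($b{\left(c,u \right)} = \frac{4 \left(-4\right)^{2}}{c + c} = \frac{4 \cdot 16}{2 c} = \frac{1}{2 c} 64 = \frac{32}{c}$)
$- 13 b{\left(6,-3 \right)} \left(-19\right) = - 13 \cdot \frac{32}{6} \left(-19\right) = - 13 \cdot 32 \cdot \frac{1}{6} \left(-19\right) = \left(-13\right) \frac{16}{3} \left(-19\right) = \left(- \frac{208}{3}\right) \left(-19\right) = \frac{3952}{3}$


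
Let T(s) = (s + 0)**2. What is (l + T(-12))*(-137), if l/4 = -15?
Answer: -11508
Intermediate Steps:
l = -60 (l = 4*(-15) = -60)
T(s) = s**2
(l + T(-12))*(-137) = (-60 + (-12)**2)*(-137) = (-60 + 144)*(-137) = 84*(-137) = -11508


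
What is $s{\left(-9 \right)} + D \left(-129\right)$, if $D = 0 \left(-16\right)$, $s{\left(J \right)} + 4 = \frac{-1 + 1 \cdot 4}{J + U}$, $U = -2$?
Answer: $- \frac{47}{11} \approx -4.2727$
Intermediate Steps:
$s{\left(J \right)} = -4 + \frac{3}{-2 + J}$ ($s{\left(J \right)} = -4 + \frac{-1 + 1 \cdot 4}{J - 2} = -4 + \frac{-1 + 4}{-2 + J} = -4 + \frac{3}{-2 + J}$)
$D = 0$
$s{\left(-9 \right)} + D \left(-129\right) = \frac{11 - -36}{-2 - 9} + 0 \left(-129\right) = \frac{11 + 36}{-11} + 0 = \left(- \frac{1}{11}\right) 47 + 0 = - \frac{47}{11} + 0 = - \frac{47}{11}$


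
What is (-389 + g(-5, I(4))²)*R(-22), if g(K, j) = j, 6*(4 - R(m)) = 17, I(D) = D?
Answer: -2611/6 ≈ -435.17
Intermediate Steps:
R(m) = 7/6 (R(m) = 4 - ⅙*17 = 4 - 17/6 = 7/6)
(-389 + g(-5, I(4))²)*R(-22) = (-389 + 4²)*(7/6) = (-389 + 16)*(7/6) = -373*7/6 = -2611/6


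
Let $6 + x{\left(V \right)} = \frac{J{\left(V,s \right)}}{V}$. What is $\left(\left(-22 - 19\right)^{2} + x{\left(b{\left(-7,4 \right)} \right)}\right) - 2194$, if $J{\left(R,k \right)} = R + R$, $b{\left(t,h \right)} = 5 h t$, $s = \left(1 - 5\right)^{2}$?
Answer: $-517$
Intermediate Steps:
$s = 16$ ($s = \left(-4\right)^{2} = 16$)
$b{\left(t,h \right)} = 5 h t$
$J{\left(R,k \right)} = 2 R$
$x{\left(V \right)} = -4$ ($x{\left(V \right)} = -6 + \frac{2 V}{V} = -6 + 2 = -4$)
$\left(\left(-22 - 19\right)^{2} + x{\left(b{\left(-7,4 \right)} \right)}\right) - 2194 = \left(\left(-22 - 19\right)^{2} - 4\right) - 2194 = \left(\left(-41\right)^{2} - 4\right) - 2194 = \left(1681 - 4\right) - 2194 = 1677 - 2194 = -517$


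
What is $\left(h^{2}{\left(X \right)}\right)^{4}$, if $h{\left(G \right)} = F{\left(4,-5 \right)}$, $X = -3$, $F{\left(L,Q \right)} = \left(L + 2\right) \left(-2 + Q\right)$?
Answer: $9682651996416$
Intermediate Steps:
$F{\left(L,Q \right)} = \left(-2 + Q\right) \left(2 + L\right)$ ($F{\left(L,Q \right)} = \left(2 + L\right) \left(-2 + Q\right) = \left(-2 + Q\right) \left(2 + L\right)$)
$h{\left(G \right)} = -42$ ($h{\left(G \right)} = -4 - 8 + 2 \left(-5\right) + 4 \left(-5\right) = -4 - 8 - 10 - 20 = -42$)
$\left(h^{2}{\left(X \right)}\right)^{4} = \left(\left(-42\right)^{2}\right)^{4} = 1764^{4} = 9682651996416$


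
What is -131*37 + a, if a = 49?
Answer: -4798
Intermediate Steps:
-131*37 + a = -131*37 + 49 = -4847 + 49 = -4798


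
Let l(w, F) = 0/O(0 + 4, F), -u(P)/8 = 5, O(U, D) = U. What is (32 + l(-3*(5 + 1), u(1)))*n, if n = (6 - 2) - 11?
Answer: -224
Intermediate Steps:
u(P) = -40 (u(P) = -8*5 = -40)
l(w, F) = 0 (l(w, F) = 0/(0 + 4) = 0/4 = 0*(¼) = 0)
n = -7 (n = 4 - 11 = -7)
(32 + l(-3*(5 + 1), u(1)))*n = (32 + 0)*(-7) = 32*(-7) = -224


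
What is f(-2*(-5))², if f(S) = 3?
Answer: 9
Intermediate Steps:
f(-2*(-5))² = 3² = 9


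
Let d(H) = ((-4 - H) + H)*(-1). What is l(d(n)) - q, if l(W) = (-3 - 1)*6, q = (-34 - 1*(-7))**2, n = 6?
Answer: -753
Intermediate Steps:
d(H) = 4 (d(H) = -4*(-1) = 4)
q = 729 (q = (-34 + 7)**2 = (-27)**2 = 729)
l(W) = -24 (l(W) = -4*6 = -24)
l(d(n)) - q = -24 - 1*729 = -24 - 729 = -753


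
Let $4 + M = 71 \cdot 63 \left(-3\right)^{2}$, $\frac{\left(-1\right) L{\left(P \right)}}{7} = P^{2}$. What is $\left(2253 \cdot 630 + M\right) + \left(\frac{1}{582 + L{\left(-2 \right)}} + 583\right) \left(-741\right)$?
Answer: $\frac{569311819}{554} \approx 1.0276 \cdot 10^{6}$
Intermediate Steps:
$L{\left(P \right)} = - 7 P^{2}$
$M = 40253$ ($M = -4 + 71 \cdot 63 \left(-3\right)^{2} = -4 + 4473 \cdot 9 = -4 + 40257 = 40253$)
$\left(2253 \cdot 630 + M\right) + \left(\frac{1}{582 + L{\left(-2 \right)}} + 583\right) \left(-741\right) = \left(2253 \cdot 630 + 40253\right) + \left(\frac{1}{582 - 7 \left(-2\right)^{2}} + 583\right) \left(-741\right) = \left(1419390 + 40253\right) + \left(\frac{1}{582 - 28} + 583\right) \left(-741\right) = 1459643 + \left(\frac{1}{582 - 28} + 583\right) \left(-741\right) = 1459643 + \left(\frac{1}{554} + 583\right) \left(-741\right) = 1459643 + \frac{322983}{554} \left(-741\right) = 1459643 - \frac{239330403}{554} = \frac{569311819}{554}$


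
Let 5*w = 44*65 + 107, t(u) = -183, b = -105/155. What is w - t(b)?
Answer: 3882/5 ≈ 776.40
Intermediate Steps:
b = -21/31 (b = -105*1/155 = -21/31 ≈ -0.67742)
w = 2967/5 (w = (44*65 + 107)/5 = (2860 + 107)/5 = (⅕)*2967 = 2967/5 ≈ 593.40)
w - t(b) = 2967/5 - 1*(-183) = 2967/5 + 183 = 3882/5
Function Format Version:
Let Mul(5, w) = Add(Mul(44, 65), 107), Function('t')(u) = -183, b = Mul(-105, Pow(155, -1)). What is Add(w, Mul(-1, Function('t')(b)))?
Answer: Rational(3882, 5) ≈ 776.40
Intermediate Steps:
b = Rational(-21, 31) (b = Mul(-105, Rational(1, 155)) = Rational(-21, 31) ≈ -0.67742)
w = Rational(2967, 5) (w = Mul(Rational(1, 5), Add(Mul(44, 65), 107)) = Mul(Rational(1, 5), Add(2860, 107)) = Mul(Rational(1, 5), 2967) = Rational(2967, 5) ≈ 593.40)
Add(w, Mul(-1, Function('t')(b))) = Add(Rational(2967, 5), Mul(-1, -183)) = Add(Rational(2967, 5), 183) = Rational(3882, 5)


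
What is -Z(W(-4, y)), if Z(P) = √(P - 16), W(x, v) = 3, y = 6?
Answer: -I*√13 ≈ -3.6056*I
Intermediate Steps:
Z(P) = √(-16 + P)
-Z(W(-4, y)) = -√(-16 + 3) = -√(-13) = -I*√13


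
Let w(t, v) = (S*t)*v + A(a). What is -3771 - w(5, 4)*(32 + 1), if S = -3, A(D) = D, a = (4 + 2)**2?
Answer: -2979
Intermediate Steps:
a = 36 (a = 6**2 = 36)
w(t, v) = 36 - 3*t*v (w(t, v) = (-3*t)*v + 36 = -3*t*v + 36 = 36 - 3*t*v)
-3771 - w(5, 4)*(32 + 1) = -3771 - (36 - 3*5*4)*(32 + 1) = -3771 - (36 - 60)*33 = -3771 - (-24)*33 = -3771 - 1*(-792) = -3771 + 792 = -2979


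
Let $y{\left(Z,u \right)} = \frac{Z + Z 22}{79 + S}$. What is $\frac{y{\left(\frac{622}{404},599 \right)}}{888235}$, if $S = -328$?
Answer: $- \frac{7153}{44676444030} \approx -1.6011 \cdot 10^{-7}$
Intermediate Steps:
$y{\left(Z,u \right)} = - \frac{23 Z}{249}$ ($y{\left(Z,u \right)} = \frac{Z + Z 22}{79 - 328} = \frac{Z + 22 Z}{-249} = 23 Z \left(- \frac{1}{249}\right) = - \frac{23 Z}{249}$)
$\frac{y{\left(\frac{622}{404},599 \right)}}{888235} = \frac{\left(- \frac{23}{249}\right) \frac{622}{404}}{888235} = - \frac{23 \cdot 622 \cdot \frac{1}{404}}{249} \cdot \frac{1}{888235} = \left(- \frac{23}{249}\right) \frac{311}{202} \cdot \frac{1}{888235} = \left(- \frac{7153}{50298}\right) \frac{1}{888235} = - \frac{7153}{44676444030}$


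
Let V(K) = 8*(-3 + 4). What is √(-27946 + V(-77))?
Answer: I*√27938 ≈ 167.15*I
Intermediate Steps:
V(K) = 8 (V(K) = 8*1 = 8)
√(-27946 + V(-77)) = √(-27946 + 8) = √(-27938) = I*√27938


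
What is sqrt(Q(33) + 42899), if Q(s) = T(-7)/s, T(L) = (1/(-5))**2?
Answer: 2*sqrt(291981327)/165 ≈ 207.12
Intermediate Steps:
T(L) = 1/25 (T(L) = (-1/5)**2 = 1/25)
Q(s) = 1/(25*s)
sqrt(Q(33) + 42899) = sqrt((1/25)/33 + 42899) = sqrt((1/25)*(1/33) + 42899) = sqrt(1/825 + 42899) = sqrt(35391676/825) = 2*sqrt(291981327)/165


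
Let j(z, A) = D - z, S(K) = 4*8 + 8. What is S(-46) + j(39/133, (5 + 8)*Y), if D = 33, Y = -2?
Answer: 9670/133 ≈ 72.707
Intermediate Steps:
S(K) = 40 (S(K) = 32 + 8 = 40)
j(z, A) = 33 - z
S(-46) + j(39/133, (5 + 8)*Y) = 40 + (33 - 39/133) = 40 + 4350/133 = 9670/133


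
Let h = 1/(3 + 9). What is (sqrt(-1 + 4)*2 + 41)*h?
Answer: 41/12 + sqrt(3)/6 ≈ 3.7053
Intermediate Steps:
h = 1/12 ≈ 0.083333
(sqrt(-1 + 4)*2 + 41)*h = (sqrt(-1 + 4)*2 + 41)*(1/12) = (sqrt(3)*2 + 41)*(1/12) = (2*sqrt(3) + 41)*(1/12) = (41 + 2*sqrt(3))*(1/12) = 41/12 + sqrt(3)/6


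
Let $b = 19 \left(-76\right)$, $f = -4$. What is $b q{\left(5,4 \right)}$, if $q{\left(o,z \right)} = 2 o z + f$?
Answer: $-51984$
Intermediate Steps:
$q{\left(o,z \right)} = -4 + 2 o z$ ($q{\left(o,z \right)} = 2 o z - 4 = -4 + 2 o z$)
$b = -1444$
$b q{\left(5,4 \right)} = - 1444 \left(-4 + 2 \cdot 5 \cdot 4\right) = - 1444 \left(-4 + 40\right) = \left(-1444\right) 36 = -51984$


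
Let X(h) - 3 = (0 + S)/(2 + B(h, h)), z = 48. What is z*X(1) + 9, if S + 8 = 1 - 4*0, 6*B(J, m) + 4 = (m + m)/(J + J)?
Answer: -71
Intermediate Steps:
B(J, m) = -⅔ + m/(6*J) (B(J, m) = -⅔ + ((m + m)/(J + J))/6 = -⅔ + ((2*m)/((2*J)))/6 = -⅔ + ((2*m)*(1/(2*J)))/6 = -⅔ + (m/J)/6 = -⅔ + m/(6*J))
S = -7 (S = -8 + (1 - 4*0) = -8 + (1 + 0) = -8 + 1 = -7)
X(h) = -5/3 (X(h) = 3 + (0 - 7)/(2 + (h - 4*h)/(6*h)) = 3 - 7/(2 + (-3*h)/(6*h)) = 3 - 7/(2 - ½) = 3 - 7/3/2 = 3 - 7*⅔ = 3 - 14/3 = -5/3)
z*X(1) + 9 = 48*(-5/3) + 9 = -80 + 9 = -71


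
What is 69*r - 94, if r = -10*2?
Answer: -1474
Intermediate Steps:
r = -20
69*r - 94 = 69*(-20) - 94 = -1380 - 94 = -1474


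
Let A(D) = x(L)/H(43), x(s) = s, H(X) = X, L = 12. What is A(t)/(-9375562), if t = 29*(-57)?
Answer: -6/201574583 ≈ -2.9766e-8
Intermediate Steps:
t = -1653
A(D) = 12/43
A(t)/(-9375562) = (12/43)/(-9375562) = (12/43)*(-1/9375562) = -6/201574583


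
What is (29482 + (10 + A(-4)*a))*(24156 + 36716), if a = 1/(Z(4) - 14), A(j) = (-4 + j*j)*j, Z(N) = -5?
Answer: 34112425312/19 ≈ 1.7954e+9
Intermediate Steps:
A(j) = j*(-4 + j²) (A(j) = (-4 + j²)*j = j*(-4 + j²))
a = -1/19 (a = 1/(-5 - 14) = 1/(-19) = -1/19 ≈ -0.052632)
(29482 + (10 + A(-4)*a))*(24156 + 36716) = (29482 + (10 - 4*(-4 + (-4)²)*(-1/19)))*(24156 + 36716) = (29482 + (10 - 4*(-4 + 16)*(-1/19)))*60872 = (29482 + (10 - 4*12*(-1/19)))*60872 = (29482 + (10 - 48*(-1/19)))*60872 = (29482 + (10 + 48/19))*60872 = (29482 + 238/19)*60872 = (560396/19)*60872 = 34112425312/19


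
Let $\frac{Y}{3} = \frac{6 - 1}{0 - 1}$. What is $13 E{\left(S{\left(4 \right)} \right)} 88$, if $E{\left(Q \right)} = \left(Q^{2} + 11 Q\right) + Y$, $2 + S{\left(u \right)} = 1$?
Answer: $-28600$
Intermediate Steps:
$Y = -15$ ($Y = 3 \frac{6 - 1}{0 - 1} = 3 \frac{5}{-1} = 3 \cdot 5 \left(-1\right) = 3 \left(-5\right) = -15$)
$S{\left(u \right)} = -1$ ($S{\left(u \right)} = -2 + 1 = -1$)
$E{\left(Q \right)} = -15 + Q^{2} + 11 Q$ ($E{\left(Q \right)} = \left(Q^{2} + 11 Q\right) - 15 = -15 + Q^{2} + 11 Q$)
$13 E{\left(S{\left(4 \right)} \right)} 88 = 13 \left(-15 + \left(-1\right)^{2} + 11 \left(-1\right)\right) 88 = 13 \left(-15 + 1 - 11\right) 88 = 13 \left(-25\right) 88 = \left(-325\right) 88 = -28600$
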